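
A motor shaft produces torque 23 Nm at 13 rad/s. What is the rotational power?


Given: tau = 23 Nm, omega = 13 rad/s
Using P = tau * omega
P = 23 * 13
P = 299 W

299 W


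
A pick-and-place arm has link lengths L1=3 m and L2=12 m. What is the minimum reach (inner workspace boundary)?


Given: L1 = 3 m, L2 = 12 m
For a 2-link planar arm, min reach = |L1 - L2| (second link folded back)
Min reach = |3 - 12|
Min reach = 9 m

9 m


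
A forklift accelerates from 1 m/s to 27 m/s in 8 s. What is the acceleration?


Given: initial velocity v0 = 1 m/s, final velocity v = 27 m/s, time t = 8 s
Using a = (v - v0) / t
a = (27 - 1) / 8
a = 26 / 8
a = 13/4 m/s^2

13/4 m/s^2


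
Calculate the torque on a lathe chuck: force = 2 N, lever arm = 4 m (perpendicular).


Given: F = 2 N, r = 4 m, angle = 90 deg (perpendicular)
Using tau = F * r * sin(90)
sin(90) = 1
tau = 2 * 4 * 1
tau = 8 Nm

8 Nm


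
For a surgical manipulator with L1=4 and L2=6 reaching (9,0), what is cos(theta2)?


Given: L1 = 4, L2 = 6, target (x, y) = (9, 0)
Using cos(theta2) = (x^2 + y^2 - L1^2 - L2^2) / (2*L1*L2)
x^2 + y^2 = 9^2 + 0 = 81
L1^2 + L2^2 = 16 + 36 = 52
Numerator = 81 - 52 = 29
Denominator = 2*4*6 = 48
cos(theta2) = 29/48 = 29/48

29/48


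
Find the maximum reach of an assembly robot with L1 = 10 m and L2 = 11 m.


Given: L1 = 10 m, L2 = 11 m
For a 2-link planar arm, max reach = L1 + L2 (fully extended)
Max reach = 10 + 11
Max reach = 21 m

21 m


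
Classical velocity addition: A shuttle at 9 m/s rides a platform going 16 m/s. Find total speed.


Given: object velocity = 9 m/s, platform velocity = 16 m/s (same direction)
Using classical velocity addition: v_total = v_object + v_platform
v_total = 9 + 16
v_total = 25 m/s

25 m/s


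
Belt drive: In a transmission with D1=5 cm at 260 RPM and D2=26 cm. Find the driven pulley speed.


Given: D1 = 5 cm, w1 = 260 RPM, D2 = 26 cm
Using D1*w1 = D2*w2
w2 = D1*w1 / D2
w2 = 5*260 / 26
w2 = 1300 / 26
w2 = 50 RPM

50 RPM


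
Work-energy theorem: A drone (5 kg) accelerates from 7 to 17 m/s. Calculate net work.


Given: m = 5 kg, v0 = 7 m/s, v = 17 m/s
Using W = (1/2)*m*(v^2 - v0^2)
v^2 = 17^2 = 289
v0^2 = 7^2 = 49
v^2 - v0^2 = 289 - 49 = 240
W = (1/2)*5*240 = 600 J

600 J


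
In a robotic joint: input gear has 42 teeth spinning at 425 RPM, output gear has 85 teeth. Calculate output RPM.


Given: N1 = 42 teeth, w1 = 425 RPM, N2 = 85 teeth
Using N1*w1 = N2*w2
w2 = N1*w1 / N2
w2 = 42*425 / 85
w2 = 17850 / 85
w2 = 210 RPM

210 RPM


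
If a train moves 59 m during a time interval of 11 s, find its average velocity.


Given: distance d = 59 m, time t = 11 s
Using v = d / t
v = 59 / 11
v = 59/11 m/s

59/11 m/s


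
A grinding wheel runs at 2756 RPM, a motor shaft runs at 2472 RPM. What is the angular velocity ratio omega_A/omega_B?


Given: RPM_A = 2756, RPM_B = 2472
omega = 2*pi*RPM/60, so omega_A/omega_B = RPM_A / RPM_B
omega_A/omega_B = 2756 / 2472
omega_A/omega_B = 689/618

689/618


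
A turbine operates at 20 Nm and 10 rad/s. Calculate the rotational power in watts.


Given: tau = 20 Nm, omega = 10 rad/s
Using P = tau * omega
P = 20 * 10
P = 200 W

200 W


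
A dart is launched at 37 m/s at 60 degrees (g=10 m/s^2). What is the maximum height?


Given: v0 = 37 m/s, theta = 60 deg, g = 10 m/s^2
sin^2(60) = 3/4
Using H = v0^2 * sin^2(theta) / (2*g)
H = 37^2 * 3/4 / (2*10)
H = 1369 * 3/4 / 20
H = 4107/4 / 20
H = 4107/80 m

4107/80 m


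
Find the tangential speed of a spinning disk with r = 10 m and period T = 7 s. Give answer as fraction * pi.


Given: radius r = 10 m, period T = 7 s
Using v = 2*pi*r / T
v = 2*pi*10 / 7
v = 20*pi / 7
v = 20/7*pi m/s

20/7*pi m/s


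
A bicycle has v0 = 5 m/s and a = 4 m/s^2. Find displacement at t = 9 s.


Given: v0 = 5 m/s, a = 4 m/s^2, t = 9 s
Using s = v0*t + (1/2)*a*t^2
s = 5*9 + (1/2)*4*9^2
s = 45 + (1/2)*324
s = 45 + 162
s = 207

207 m


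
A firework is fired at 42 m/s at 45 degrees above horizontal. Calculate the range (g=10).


Given: v0 = 42 m/s, theta = 45 deg, g = 10 m/s^2
sin(2*45) = sin(90) = 1
Using R = v0^2 * sin(2*theta) / g
R = 42^2 * 1 / 10
R = 1764 / 10
R = 882/5 m

882/5 m


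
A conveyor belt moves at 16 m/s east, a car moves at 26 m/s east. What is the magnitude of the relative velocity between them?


Given: v_A = 16 m/s east, v_B = 26 m/s east
Both move in the same direction; relative speed = |v_A - v_B|
|16 - 26| = |-10|
= 10 m/s

10 m/s


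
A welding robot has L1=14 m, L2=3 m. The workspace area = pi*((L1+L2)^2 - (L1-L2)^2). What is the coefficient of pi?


Given: L1 = 14, L2 = 3
(L1+L2)^2 = (17)^2 = 289
(L1-L2)^2 = (11)^2 = 121
Difference = 289 - 121 = 168
This equals 4*L1*L2 = 4*14*3 = 168
Workspace area = 168*pi

168


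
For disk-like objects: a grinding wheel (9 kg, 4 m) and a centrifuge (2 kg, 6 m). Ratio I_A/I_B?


Given: M1=9 kg, R1=4 m, M2=2 kg, R2=6 m
For a disk: I = (1/2)*M*R^2, so I_A/I_B = (M1*R1^2)/(M2*R2^2)
M1*R1^2 = 9*16 = 144
M2*R2^2 = 2*36 = 72
I_A/I_B = 144/72 = 2

2


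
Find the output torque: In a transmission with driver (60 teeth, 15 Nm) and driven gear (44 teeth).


Given: N1 = 60, N2 = 44, T1 = 15 Nm
Using T2/T1 = N2/N1
T2 = T1 * N2 / N1
T2 = 15 * 44 / 60
T2 = 660 / 60
T2 = 11 Nm

11 Nm


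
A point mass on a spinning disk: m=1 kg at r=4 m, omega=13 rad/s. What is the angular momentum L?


Given: m = 1 kg, r = 4 m, omega = 13 rad/s
For a point mass: I = m*r^2
I = 1*4^2 = 1*16 = 16
L = I*omega = 16*13
L = 208 kg*m^2/s

208 kg*m^2/s


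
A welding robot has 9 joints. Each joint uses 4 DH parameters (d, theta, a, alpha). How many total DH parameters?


Given: 9 joints, 4 DH parameters per joint (d, theta, a, alpha)
Total DH parameters = number_of_joints * 4
Total = 9 * 4
Total = 36

36


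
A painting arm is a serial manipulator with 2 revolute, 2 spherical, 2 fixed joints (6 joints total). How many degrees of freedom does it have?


Given: serial robot with 2 revolute, 2 spherical, 2 fixed joints
DOF contribution per joint type: revolute=1, prismatic=1, spherical=3, fixed=0
DOF = 2*1 + 2*3 + 2*0
DOF = 8

8


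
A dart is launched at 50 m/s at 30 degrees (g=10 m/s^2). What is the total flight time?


Given: v0 = 50 m/s, theta = 30 deg, g = 10 m/s^2
sin(30) = 1/2
Using T = 2*v0*sin(theta) / g
T = 2*50*1/2 / 10
T = 50 / 10
T = 5 s

5 s


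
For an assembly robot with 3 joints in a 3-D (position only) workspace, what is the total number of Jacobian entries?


Given: task space dimension = 3, joints = 3
Jacobian is a 3 x 3 matrix
Total entries = rows * columns
Total = 3 * 3
Total = 9

9


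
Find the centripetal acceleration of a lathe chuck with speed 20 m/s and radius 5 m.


Given: v = 20 m/s, r = 5 m
Using a_c = v^2 / r
a_c = 20^2 / 5
a_c = 400 / 5
a_c = 80 m/s^2

80 m/s^2


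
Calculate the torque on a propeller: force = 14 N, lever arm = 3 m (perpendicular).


Given: F = 14 N, r = 3 m, angle = 90 deg (perpendicular)
Using tau = F * r * sin(90)
sin(90) = 1
tau = 14 * 3 * 1
tau = 42 Nm

42 Nm


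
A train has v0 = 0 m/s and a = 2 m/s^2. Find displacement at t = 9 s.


Given: v0 = 0 m/s, a = 2 m/s^2, t = 9 s
Using s = v0*t + (1/2)*a*t^2
s = 0*9 + (1/2)*2*9^2
s = 0 + (1/2)*162
s = 0 + 81
s = 81

81 m


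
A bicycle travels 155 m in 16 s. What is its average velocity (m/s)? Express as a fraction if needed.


Given: distance d = 155 m, time t = 16 s
Using v = d / t
v = 155 / 16
v = 155/16 m/s

155/16 m/s


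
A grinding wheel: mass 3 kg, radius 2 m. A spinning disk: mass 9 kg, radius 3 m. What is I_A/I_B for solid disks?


Given: M1=3 kg, R1=2 m, M2=9 kg, R2=3 m
For a disk: I = (1/2)*M*R^2, so I_A/I_B = (M1*R1^2)/(M2*R2^2)
M1*R1^2 = 3*4 = 12
M2*R2^2 = 9*9 = 81
I_A/I_B = 12/81 = 4/27

4/27


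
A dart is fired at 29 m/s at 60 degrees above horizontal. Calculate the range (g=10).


Given: v0 = 29 m/s, theta = 60 deg, g = 10 m/s^2
sin(2*60) = sin(120) = sqrt(3)/2
Using R = v0^2 * sin(2*theta) / g
R = 29^2 * (sqrt(3)/2) / 10
R = 841 * sqrt(3) / 20
R = 841/20*sqrt(3) m

841/20*sqrt(3) m


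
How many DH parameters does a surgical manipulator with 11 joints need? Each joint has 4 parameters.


Given: 11 joints, 4 DH parameters per joint (d, theta, a, alpha)
Total DH parameters = number_of_joints * 4
Total = 11 * 4
Total = 44

44


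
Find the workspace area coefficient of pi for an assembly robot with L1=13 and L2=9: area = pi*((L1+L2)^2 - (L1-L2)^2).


Given: L1 = 13, L2 = 9
(L1+L2)^2 = (22)^2 = 484
(L1-L2)^2 = (4)^2 = 16
Difference = 484 - 16 = 468
This equals 4*L1*L2 = 4*13*9 = 468
Workspace area = 468*pi

468


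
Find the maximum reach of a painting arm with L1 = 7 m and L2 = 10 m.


Given: L1 = 7 m, L2 = 10 m
For a 2-link planar arm, max reach = L1 + L2 (fully extended)
Max reach = 7 + 10
Max reach = 17 m

17 m


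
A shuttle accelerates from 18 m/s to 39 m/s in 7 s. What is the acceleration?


Given: initial velocity v0 = 18 m/s, final velocity v = 39 m/s, time t = 7 s
Using a = (v - v0) / t
a = (39 - 18) / 7
a = 21 / 7
a = 3 m/s^2

3 m/s^2


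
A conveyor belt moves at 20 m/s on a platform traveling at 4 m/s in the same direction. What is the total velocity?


Given: object velocity = 20 m/s, platform velocity = 4 m/s (same direction)
Using classical velocity addition: v_total = v_object + v_platform
v_total = 20 + 4
v_total = 24 m/s

24 m/s


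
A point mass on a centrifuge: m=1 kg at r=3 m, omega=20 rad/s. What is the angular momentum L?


Given: m = 1 kg, r = 3 m, omega = 20 rad/s
For a point mass: I = m*r^2
I = 1*3^2 = 1*9 = 9
L = I*omega = 9*20
L = 180 kg*m^2/s

180 kg*m^2/s


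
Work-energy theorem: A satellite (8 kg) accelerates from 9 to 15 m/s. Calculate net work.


Given: m = 8 kg, v0 = 9 m/s, v = 15 m/s
Using W = (1/2)*m*(v^2 - v0^2)
v^2 = 15^2 = 225
v0^2 = 9^2 = 81
v^2 - v0^2 = 225 - 81 = 144
W = (1/2)*8*144 = 576 J

576 J


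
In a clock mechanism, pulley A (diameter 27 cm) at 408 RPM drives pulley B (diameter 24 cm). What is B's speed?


Given: D1 = 27 cm, w1 = 408 RPM, D2 = 24 cm
Using D1*w1 = D2*w2
w2 = D1*w1 / D2
w2 = 27*408 / 24
w2 = 11016 / 24
w2 = 459 RPM

459 RPM


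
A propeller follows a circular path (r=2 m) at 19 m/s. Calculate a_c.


Given: v = 19 m/s, r = 2 m
Using a_c = v^2 / r
a_c = 19^2 / 2
a_c = 361 / 2
a_c = 361/2 m/s^2

361/2 m/s^2


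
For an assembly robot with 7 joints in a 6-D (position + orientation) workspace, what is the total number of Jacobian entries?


Given: task space dimension = 6, joints = 7
Jacobian is a 6 x 7 matrix
Total entries = rows * columns
Total = 6 * 7
Total = 42

42


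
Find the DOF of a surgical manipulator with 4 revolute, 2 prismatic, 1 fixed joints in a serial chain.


Given: serial robot with 4 revolute, 2 prismatic, 1 fixed joints
DOF contribution per joint type: revolute=1, prismatic=1, spherical=3, fixed=0
DOF = 4*1 + 2*1 + 1*0
DOF = 6

6


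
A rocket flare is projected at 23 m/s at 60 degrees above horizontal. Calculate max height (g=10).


Given: v0 = 23 m/s, theta = 60 deg, g = 10 m/s^2
sin^2(60) = 3/4
Using H = v0^2 * sin^2(theta) / (2*g)
H = 23^2 * 3/4 / (2*10)
H = 529 * 3/4 / 20
H = 1587/4 / 20
H = 1587/80 m

1587/80 m


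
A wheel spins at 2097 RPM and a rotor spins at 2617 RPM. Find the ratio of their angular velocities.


Given: RPM_A = 2097, RPM_B = 2617
omega = 2*pi*RPM/60, so omega_A/omega_B = RPM_A / RPM_B
omega_A/omega_B = 2097 / 2617
omega_A/omega_B = 2097/2617

2097/2617


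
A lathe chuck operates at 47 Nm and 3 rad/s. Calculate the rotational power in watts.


Given: tau = 47 Nm, omega = 3 rad/s
Using P = tau * omega
P = 47 * 3
P = 141 W

141 W


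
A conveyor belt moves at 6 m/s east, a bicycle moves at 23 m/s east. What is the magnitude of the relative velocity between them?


Given: v_A = 6 m/s east, v_B = 23 m/s east
Both move in the same direction; relative speed = |v_A - v_B|
|6 - 23| = |-17|
= 17 m/s

17 m/s


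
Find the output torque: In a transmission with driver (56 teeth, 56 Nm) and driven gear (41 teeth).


Given: N1 = 56, N2 = 41, T1 = 56 Nm
Using T2/T1 = N2/N1
T2 = T1 * N2 / N1
T2 = 56 * 41 / 56
T2 = 2296 / 56
T2 = 41 Nm

41 Nm


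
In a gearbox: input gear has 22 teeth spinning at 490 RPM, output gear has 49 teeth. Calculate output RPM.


Given: N1 = 22 teeth, w1 = 490 RPM, N2 = 49 teeth
Using N1*w1 = N2*w2
w2 = N1*w1 / N2
w2 = 22*490 / 49
w2 = 10780 / 49
w2 = 220 RPM

220 RPM


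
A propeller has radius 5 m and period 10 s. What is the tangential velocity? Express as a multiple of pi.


Given: radius r = 5 m, period T = 10 s
Using v = 2*pi*r / T
v = 2*pi*5 / 10
v = 10*pi / 10
v = 1*pi m/s

1*pi m/s


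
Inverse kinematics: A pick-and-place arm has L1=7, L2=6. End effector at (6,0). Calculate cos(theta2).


Given: L1 = 7, L2 = 6, target (x, y) = (6, 0)
Using cos(theta2) = (x^2 + y^2 - L1^2 - L2^2) / (2*L1*L2)
x^2 + y^2 = 6^2 + 0 = 36
L1^2 + L2^2 = 49 + 36 = 85
Numerator = 36 - 85 = -49
Denominator = 2*7*6 = 84
cos(theta2) = -49/84 = -7/12

-7/12


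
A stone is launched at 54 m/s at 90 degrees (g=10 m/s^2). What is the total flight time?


Given: v0 = 54 m/s, theta = 90 deg, g = 10 m/s^2
sin(90) = 1
Using T = 2*v0*sin(theta) / g
T = 2*54*1 / 10
T = 108 / 10
T = 54/5 s

54/5 s


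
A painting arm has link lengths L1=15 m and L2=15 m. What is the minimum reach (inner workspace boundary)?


Given: L1 = 15 m, L2 = 15 m
For a 2-link planar arm, min reach = |L1 - L2| (second link folded back)
Min reach = |15 - 15|
Min reach = 0 m

0 m


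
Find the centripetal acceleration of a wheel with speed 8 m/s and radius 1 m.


Given: v = 8 m/s, r = 1 m
Using a_c = v^2 / r
a_c = 8^2 / 1
a_c = 64 / 1
a_c = 64 m/s^2

64 m/s^2


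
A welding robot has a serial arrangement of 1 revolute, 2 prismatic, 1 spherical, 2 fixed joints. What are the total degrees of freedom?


Given: serial robot with 1 revolute, 2 prismatic, 1 spherical, 2 fixed joints
DOF contribution per joint type: revolute=1, prismatic=1, spherical=3, fixed=0
DOF = 1*1 + 2*1 + 1*3 + 2*0
DOF = 6

6


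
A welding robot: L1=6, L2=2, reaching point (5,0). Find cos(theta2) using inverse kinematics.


Given: L1 = 6, L2 = 2, target (x, y) = (5, 0)
Using cos(theta2) = (x^2 + y^2 - L1^2 - L2^2) / (2*L1*L2)
x^2 + y^2 = 5^2 + 0 = 25
L1^2 + L2^2 = 36 + 4 = 40
Numerator = 25 - 40 = -15
Denominator = 2*6*2 = 24
cos(theta2) = -15/24 = -5/8

-5/8


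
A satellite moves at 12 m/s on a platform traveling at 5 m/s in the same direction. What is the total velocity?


Given: object velocity = 12 m/s, platform velocity = 5 m/s (same direction)
Using classical velocity addition: v_total = v_object + v_platform
v_total = 12 + 5
v_total = 17 m/s

17 m/s


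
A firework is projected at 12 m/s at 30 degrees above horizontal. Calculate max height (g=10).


Given: v0 = 12 m/s, theta = 30 deg, g = 10 m/s^2
sin^2(30) = 1/4
Using H = v0^2 * sin^2(theta) / (2*g)
H = 12^2 * 1/4 / (2*10)
H = 144 * 1/4 / 20
H = 36 / 20
H = 9/5 m

9/5 m


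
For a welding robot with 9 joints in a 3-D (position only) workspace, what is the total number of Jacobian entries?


Given: task space dimension = 3, joints = 9
Jacobian is a 3 x 9 matrix
Total entries = rows * columns
Total = 3 * 9
Total = 27

27


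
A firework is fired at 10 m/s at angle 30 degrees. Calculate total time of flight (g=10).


Given: v0 = 10 m/s, theta = 30 deg, g = 10 m/s^2
sin(30) = 1/2
Using T = 2*v0*sin(theta) / g
T = 2*10*1/2 / 10
T = 10 / 10
T = 1 s

1 s


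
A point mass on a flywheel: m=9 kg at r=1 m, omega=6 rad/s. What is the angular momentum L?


Given: m = 9 kg, r = 1 m, omega = 6 rad/s
For a point mass: I = m*r^2
I = 9*1^2 = 9*1 = 9
L = I*omega = 9*6
L = 54 kg*m^2/s

54 kg*m^2/s


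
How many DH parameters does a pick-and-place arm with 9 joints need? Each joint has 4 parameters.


Given: 9 joints, 4 DH parameters per joint (d, theta, a, alpha)
Total DH parameters = number_of_joints * 4
Total = 9 * 4
Total = 36

36


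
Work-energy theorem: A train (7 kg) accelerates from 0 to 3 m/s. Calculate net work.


Given: m = 7 kg, v0 = 0 m/s, v = 3 m/s
Using W = (1/2)*m*(v^2 - v0^2)
v^2 = 3^2 = 9
v0^2 = 0^2 = 0
v^2 - v0^2 = 9 - 0 = 9
W = (1/2)*7*9 = 63/2 J

63/2 J


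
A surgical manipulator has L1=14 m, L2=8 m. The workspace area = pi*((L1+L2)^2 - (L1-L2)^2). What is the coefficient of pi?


Given: L1 = 14, L2 = 8
(L1+L2)^2 = (22)^2 = 484
(L1-L2)^2 = (6)^2 = 36
Difference = 484 - 36 = 448
This equals 4*L1*L2 = 4*14*8 = 448
Workspace area = 448*pi

448


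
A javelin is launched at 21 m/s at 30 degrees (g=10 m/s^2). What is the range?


Given: v0 = 21 m/s, theta = 30 deg, g = 10 m/s^2
sin(2*30) = sin(60) = sqrt(3)/2
Using R = v0^2 * sin(2*theta) / g
R = 21^2 * (sqrt(3)/2) / 10
R = 441 * sqrt(3) / 20
R = 441/20*sqrt(3) m

441/20*sqrt(3) m


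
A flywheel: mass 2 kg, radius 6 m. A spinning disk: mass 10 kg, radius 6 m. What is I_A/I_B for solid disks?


Given: M1=2 kg, R1=6 m, M2=10 kg, R2=6 m
For a disk: I = (1/2)*M*R^2, so I_A/I_B = (M1*R1^2)/(M2*R2^2)
M1*R1^2 = 2*36 = 72
M2*R2^2 = 10*36 = 360
I_A/I_B = 72/360 = 1/5

1/5


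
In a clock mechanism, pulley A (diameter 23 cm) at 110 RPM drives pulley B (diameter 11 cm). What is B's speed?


Given: D1 = 23 cm, w1 = 110 RPM, D2 = 11 cm
Using D1*w1 = D2*w2
w2 = D1*w1 / D2
w2 = 23*110 / 11
w2 = 2530 / 11
w2 = 230 RPM

230 RPM


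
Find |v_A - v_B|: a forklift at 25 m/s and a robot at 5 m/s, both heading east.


Given: v_A = 25 m/s east, v_B = 5 m/s east
Both move in the same direction; relative speed = |v_A - v_B|
|25 - 5| = |20|
= 20 m/s

20 m/s


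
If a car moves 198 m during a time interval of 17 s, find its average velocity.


Given: distance d = 198 m, time t = 17 s
Using v = d / t
v = 198 / 17
v = 198/17 m/s

198/17 m/s


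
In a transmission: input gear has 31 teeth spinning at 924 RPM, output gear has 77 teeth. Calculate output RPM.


Given: N1 = 31 teeth, w1 = 924 RPM, N2 = 77 teeth
Using N1*w1 = N2*w2
w2 = N1*w1 / N2
w2 = 31*924 / 77
w2 = 28644 / 77
w2 = 372 RPM

372 RPM


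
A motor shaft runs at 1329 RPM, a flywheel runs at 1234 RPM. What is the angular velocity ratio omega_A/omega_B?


Given: RPM_A = 1329, RPM_B = 1234
omega = 2*pi*RPM/60, so omega_A/omega_B = RPM_A / RPM_B
omega_A/omega_B = 1329 / 1234
omega_A/omega_B = 1329/1234

1329/1234


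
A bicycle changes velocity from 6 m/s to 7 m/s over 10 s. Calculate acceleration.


Given: initial velocity v0 = 6 m/s, final velocity v = 7 m/s, time t = 10 s
Using a = (v - v0) / t
a = (7 - 6) / 10
a = 1 / 10
a = 1/10 m/s^2

1/10 m/s^2


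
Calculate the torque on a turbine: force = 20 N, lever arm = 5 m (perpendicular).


Given: F = 20 N, r = 5 m, angle = 90 deg (perpendicular)
Using tau = F * r * sin(90)
sin(90) = 1
tau = 20 * 5 * 1
tau = 100 Nm

100 Nm


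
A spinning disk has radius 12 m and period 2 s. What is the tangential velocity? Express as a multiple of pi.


Given: radius r = 12 m, period T = 2 s
Using v = 2*pi*r / T
v = 2*pi*12 / 2
v = 24*pi / 2
v = 12*pi m/s

12*pi m/s


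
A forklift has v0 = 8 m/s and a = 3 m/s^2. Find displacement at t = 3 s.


Given: v0 = 8 m/s, a = 3 m/s^2, t = 3 s
Using s = v0*t + (1/2)*a*t^2
s = 8*3 + (1/2)*3*3^2
s = 24 + (1/2)*27
s = 24 + 27/2
s = 75/2

75/2 m


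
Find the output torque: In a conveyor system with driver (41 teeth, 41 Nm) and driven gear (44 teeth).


Given: N1 = 41, N2 = 44, T1 = 41 Nm
Using T2/T1 = N2/N1
T2 = T1 * N2 / N1
T2 = 41 * 44 / 41
T2 = 1804 / 41
T2 = 44 Nm

44 Nm


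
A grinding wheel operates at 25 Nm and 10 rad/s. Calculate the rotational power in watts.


Given: tau = 25 Nm, omega = 10 rad/s
Using P = tau * omega
P = 25 * 10
P = 250 W

250 W


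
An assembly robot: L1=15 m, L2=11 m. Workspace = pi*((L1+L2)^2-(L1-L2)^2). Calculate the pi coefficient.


Given: L1 = 15, L2 = 11
(L1+L2)^2 = (26)^2 = 676
(L1-L2)^2 = (4)^2 = 16
Difference = 676 - 16 = 660
This equals 4*L1*L2 = 4*15*11 = 660
Workspace area = 660*pi

660


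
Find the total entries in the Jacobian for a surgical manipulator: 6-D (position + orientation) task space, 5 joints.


Given: task space dimension = 6, joints = 5
Jacobian is a 6 x 5 matrix
Total entries = rows * columns
Total = 6 * 5
Total = 30

30


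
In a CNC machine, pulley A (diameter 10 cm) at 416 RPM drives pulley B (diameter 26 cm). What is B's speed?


Given: D1 = 10 cm, w1 = 416 RPM, D2 = 26 cm
Using D1*w1 = D2*w2
w2 = D1*w1 / D2
w2 = 10*416 / 26
w2 = 4160 / 26
w2 = 160 RPM

160 RPM


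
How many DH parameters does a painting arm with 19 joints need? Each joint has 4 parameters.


Given: 19 joints, 4 DH parameters per joint (d, theta, a, alpha)
Total DH parameters = number_of_joints * 4
Total = 19 * 4
Total = 76

76


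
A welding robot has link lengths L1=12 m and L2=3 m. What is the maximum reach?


Given: L1 = 12 m, L2 = 3 m
For a 2-link planar arm, max reach = L1 + L2 (fully extended)
Max reach = 12 + 3
Max reach = 15 m

15 m


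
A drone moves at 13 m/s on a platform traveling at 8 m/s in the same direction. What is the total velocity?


Given: object velocity = 13 m/s, platform velocity = 8 m/s (same direction)
Using classical velocity addition: v_total = v_object + v_platform
v_total = 13 + 8
v_total = 21 m/s

21 m/s


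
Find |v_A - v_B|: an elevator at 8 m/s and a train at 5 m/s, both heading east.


Given: v_A = 8 m/s east, v_B = 5 m/s east
Both move in the same direction; relative speed = |v_A - v_B|
|8 - 5| = |3|
= 3 m/s

3 m/s


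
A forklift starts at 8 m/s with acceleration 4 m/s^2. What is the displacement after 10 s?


Given: v0 = 8 m/s, a = 4 m/s^2, t = 10 s
Using s = v0*t + (1/2)*a*t^2
s = 8*10 + (1/2)*4*10^2
s = 80 + (1/2)*400
s = 80 + 200
s = 280

280 m


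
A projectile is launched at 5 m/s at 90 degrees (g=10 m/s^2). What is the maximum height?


Given: v0 = 5 m/s, theta = 90 deg, g = 10 m/s^2
sin^2(90) = 1
Using H = v0^2 * sin^2(theta) / (2*g)
H = 5^2 * 1 / (2*10)
H = 25 * 1 / 20
H = 25 / 20
H = 5/4 m

5/4 m


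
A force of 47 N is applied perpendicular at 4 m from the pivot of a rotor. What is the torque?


Given: F = 47 N, r = 4 m, angle = 90 deg (perpendicular)
Using tau = F * r * sin(90)
sin(90) = 1
tau = 47 * 4 * 1
tau = 188 Nm

188 Nm


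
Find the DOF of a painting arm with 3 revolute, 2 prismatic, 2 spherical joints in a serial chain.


Given: serial robot with 3 revolute, 2 prismatic, 2 spherical joints
DOF contribution per joint type: revolute=1, prismatic=1, spherical=3, fixed=0
DOF = 3*1 + 2*1 + 2*3
DOF = 11

11


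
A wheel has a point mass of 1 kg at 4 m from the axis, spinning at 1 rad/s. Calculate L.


Given: m = 1 kg, r = 4 m, omega = 1 rad/s
For a point mass: I = m*r^2
I = 1*4^2 = 1*16 = 16
L = I*omega = 16*1
L = 16 kg*m^2/s

16 kg*m^2/s


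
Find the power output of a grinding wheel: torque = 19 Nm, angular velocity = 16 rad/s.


Given: tau = 19 Nm, omega = 16 rad/s
Using P = tau * omega
P = 19 * 16
P = 304 W

304 W


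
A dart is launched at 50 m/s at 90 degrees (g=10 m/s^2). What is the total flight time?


Given: v0 = 50 m/s, theta = 90 deg, g = 10 m/s^2
sin(90) = 1
Using T = 2*v0*sin(theta) / g
T = 2*50*1 / 10
T = 100 / 10
T = 10 s

10 s


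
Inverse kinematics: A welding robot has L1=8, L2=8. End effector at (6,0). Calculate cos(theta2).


Given: L1 = 8, L2 = 8, target (x, y) = (6, 0)
Using cos(theta2) = (x^2 + y^2 - L1^2 - L2^2) / (2*L1*L2)
x^2 + y^2 = 6^2 + 0 = 36
L1^2 + L2^2 = 64 + 64 = 128
Numerator = 36 - 128 = -92
Denominator = 2*8*8 = 128
cos(theta2) = -92/128 = -23/32

-23/32


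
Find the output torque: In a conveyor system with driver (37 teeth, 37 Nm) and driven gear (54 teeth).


Given: N1 = 37, N2 = 54, T1 = 37 Nm
Using T2/T1 = N2/N1
T2 = T1 * N2 / N1
T2 = 37 * 54 / 37
T2 = 1998 / 37
T2 = 54 Nm

54 Nm


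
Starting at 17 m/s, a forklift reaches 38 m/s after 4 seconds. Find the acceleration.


Given: initial velocity v0 = 17 m/s, final velocity v = 38 m/s, time t = 4 s
Using a = (v - v0) / t
a = (38 - 17) / 4
a = 21 / 4
a = 21/4 m/s^2

21/4 m/s^2


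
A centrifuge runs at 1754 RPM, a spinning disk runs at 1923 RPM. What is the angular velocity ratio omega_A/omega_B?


Given: RPM_A = 1754, RPM_B = 1923
omega = 2*pi*RPM/60, so omega_A/omega_B = RPM_A / RPM_B
omega_A/omega_B = 1754 / 1923
omega_A/omega_B = 1754/1923

1754/1923


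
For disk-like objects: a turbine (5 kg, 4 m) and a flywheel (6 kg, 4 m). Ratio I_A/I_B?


Given: M1=5 kg, R1=4 m, M2=6 kg, R2=4 m
For a disk: I = (1/2)*M*R^2, so I_A/I_B = (M1*R1^2)/(M2*R2^2)
M1*R1^2 = 5*16 = 80
M2*R2^2 = 6*16 = 96
I_A/I_B = 80/96 = 5/6

5/6


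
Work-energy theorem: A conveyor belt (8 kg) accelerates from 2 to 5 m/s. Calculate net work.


Given: m = 8 kg, v0 = 2 m/s, v = 5 m/s
Using W = (1/2)*m*(v^2 - v0^2)
v^2 = 5^2 = 25
v0^2 = 2^2 = 4
v^2 - v0^2 = 25 - 4 = 21
W = (1/2)*8*21 = 84 J

84 J


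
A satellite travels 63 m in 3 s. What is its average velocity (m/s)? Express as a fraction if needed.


Given: distance d = 63 m, time t = 3 s
Using v = d / t
v = 63 / 3
v = 21 m/s

21 m/s


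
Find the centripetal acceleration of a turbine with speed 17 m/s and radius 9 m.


Given: v = 17 m/s, r = 9 m
Using a_c = v^2 / r
a_c = 17^2 / 9
a_c = 289 / 9
a_c = 289/9 m/s^2

289/9 m/s^2


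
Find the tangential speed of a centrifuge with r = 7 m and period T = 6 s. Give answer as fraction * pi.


Given: radius r = 7 m, period T = 6 s
Using v = 2*pi*r / T
v = 2*pi*7 / 6
v = 14*pi / 6
v = 7/3*pi m/s

7/3*pi m/s


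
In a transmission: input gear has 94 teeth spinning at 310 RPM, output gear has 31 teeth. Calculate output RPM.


Given: N1 = 94 teeth, w1 = 310 RPM, N2 = 31 teeth
Using N1*w1 = N2*w2
w2 = N1*w1 / N2
w2 = 94*310 / 31
w2 = 29140 / 31
w2 = 940 RPM

940 RPM


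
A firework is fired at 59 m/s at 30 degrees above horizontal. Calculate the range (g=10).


Given: v0 = 59 m/s, theta = 30 deg, g = 10 m/s^2
sin(2*30) = sin(60) = sqrt(3)/2
Using R = v0^2 * sin(2*theta) / g
R = 59^2 * (sqrt(3)/2) / 10
R = 3481 * sqrt(3) / 20
R = 3481/20*sqrt(3) m

3481/20*sqrt(3) m


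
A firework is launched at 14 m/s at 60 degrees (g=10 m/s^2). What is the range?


Given: v0 = 14 m/s, theta = 60 deg, g = 10 m/s^2
sin(2*60) = sin(120) = sqrt(3)/2
Using R = v0^2 * sin(2*theta) / g
R = 14^2 * (sqrt(3)/2) / 10
R = 196 * sqrt(3) / 20
R = 49/5*sqrt(3) m

49/5*sqrt(3) m


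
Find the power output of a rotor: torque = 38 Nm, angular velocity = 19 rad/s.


Given: tau = 38 Nm, omega = 19 rad/s
Using P = tau * omega
P = 38 * 19
P = 722 W

722 W


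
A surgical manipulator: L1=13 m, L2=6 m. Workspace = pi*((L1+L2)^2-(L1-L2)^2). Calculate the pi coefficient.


Given: L1 = 13, L2 = 6
(L1+L2)^2 = (19)^2 = 361
(L1-L2)^2 = (7)^2 = 49
Difference = 361 - 49 = 312
This equals 4*L1*L2 = 4*13*6 = 312
Workspace area = 312*pi

312


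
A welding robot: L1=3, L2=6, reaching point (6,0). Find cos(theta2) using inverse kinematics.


Given: L1 = 3, L2 = 6, target (x, y) = (6, 0)
Using cos(theta2) = (x^2 + y^2 - L1^2 - L2^2) / (2*L1*L2)
x^2 + y^2 = 6^2 + 0 = 36
L1^2 + L2^2 = 9 + 36 = 45
Numerator = 36 - 45 = -9
Denominator = 2*3*6 = 36
cos(theta2) = -9/36 = -1/4

-1/4


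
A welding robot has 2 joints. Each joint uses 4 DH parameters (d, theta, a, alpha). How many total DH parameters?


Given: 2 joints, 4 DH parameters per joint (d, theta, a, alpha)
Total DH parameters = number_of_joints * 4
Total = 2 * 4
Total = 8

8


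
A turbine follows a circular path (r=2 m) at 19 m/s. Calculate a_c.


Given: v = 19 m/s, r = 2 m
Using a_c = v^2 / r
a_c = 19^2 / 2
a_c = 361 / 2
a_c = 361/2 m/s^2

361/2 m/s^2


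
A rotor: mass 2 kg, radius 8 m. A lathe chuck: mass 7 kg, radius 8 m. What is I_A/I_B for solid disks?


Given: M1=2 kg, R1=8 m, M2=7 kg, R2=8 m
For a disk: I = (1/2)*M*R^2, so I_A/I_B = (M1*R1^2)/(M2*R2^2)
M1*R1^2 = 2*64 = 128
M2*R2^2 = 7*64 = 448
I_A/I_B = 128/448 = 2/7

2/7


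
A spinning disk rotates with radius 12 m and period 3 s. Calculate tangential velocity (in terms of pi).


Given: radius r = 12 m, period T = 3 s
Using v = 2*pi*r / T
v = 2*pi*12 / 3
v = 24*pi / 3
v = 8*pi m/s

8*pi m/s


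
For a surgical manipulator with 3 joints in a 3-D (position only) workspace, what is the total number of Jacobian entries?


Given: task space dimension = 3, joints = 3
Jacobian is a 3 x 3 matrix
Total entries = rows * columns
Total = 3 * 3
Total = 9

9


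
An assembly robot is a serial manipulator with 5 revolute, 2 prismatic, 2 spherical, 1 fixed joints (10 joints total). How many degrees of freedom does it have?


Given: serial robot with 5 revolute, 2 prismatic, 2 spherical, 1 fixed joints
DOF contribution per joint type: revolute=1, prismatic=1, spherical=3, fixed=0
DOF = 5*1 + 2*1 + 2*3 + 1*0
DOF = 13

13


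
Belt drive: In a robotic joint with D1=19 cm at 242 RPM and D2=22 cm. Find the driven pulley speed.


Given: D1 = 19 cm, w1 = 242 RPM, D2 = 22 cm
Using D1*w1 = D2*w2
w2 = D1*w1 / D2
w2 = 19*242 / 22
w2 = 4598 / 22
w2 = 209 RPM

209 RPM


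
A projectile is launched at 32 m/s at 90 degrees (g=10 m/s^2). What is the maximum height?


Given: v0 = 32 m/s, theta = 90 deg, g = 10 m/s^2
sin^2(90) = 1
Using H = v0^2 * sin^2(theta) / (2*g)
H = 32^2 * 1 / (2*10)
H = 1024 * 1 / 20
H = 1024 / 20
H = 256/5 m

256/5 m


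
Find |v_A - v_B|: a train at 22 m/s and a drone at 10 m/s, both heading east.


Given: v_A = 22 m/s east, v_B = 10 m/s east
Both move in the same direction; relative speed = |v_A - v_B|
|22 - 10| = |12|
= 12 m/s

12 m/s


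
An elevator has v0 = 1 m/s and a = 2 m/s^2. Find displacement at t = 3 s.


Given: v0 = 1 m/s, a = 2 m/s^2, t = 3 s
Using s = v0*t + (1/2)*a*t^2
s = 1*3 + (1/2)*2*3^2
s = 3 + (1/2)*18
s = 3 + 9
s = 12

12 m


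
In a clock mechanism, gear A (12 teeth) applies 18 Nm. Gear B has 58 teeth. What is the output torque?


Given: N1 = 12, N2 = 58, T1 = 18 Nm
Using T2/T1 = N2/N1
T2 = T1 * N2 / N1
T2 = 18 * 58 / 12
T2 = 1044 / 12
T2 = 87 Nm

87 Nm


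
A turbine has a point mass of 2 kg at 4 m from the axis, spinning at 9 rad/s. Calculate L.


Given: m = 2 kg, r = 4 m, omega = 9 rad/s
For a point mass: I = m*r^2
I = 2*4^2 = 2*16 = 32
L = I*omega = 32*9
L = 288 kg*m^2/s

288 kg*m^2/s


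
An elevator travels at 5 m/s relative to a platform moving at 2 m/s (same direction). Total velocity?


Given: object velocity = 5 m/s, platform velocity = 2 m/s (same direction)
Using classical velocity addition: v_total = v_object + v_platform
v_total = 5 + 2
v_total = 7 m/s

7 m/s


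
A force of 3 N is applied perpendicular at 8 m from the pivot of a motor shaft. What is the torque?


Given: F = 3 N, r = 8 m, angle = 90 deg (perpendicular)
Using tau = F * r * sin(90)
sin(90) = 1
tau = 3 * 8 * 1
tau = 24 Nm

24 Nm


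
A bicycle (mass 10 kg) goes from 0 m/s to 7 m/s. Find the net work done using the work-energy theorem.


Given: m = 10 kg, v0 = 0 m/s, v = 7 m/s
Using W = (1/2)*m*(v^2 - v0^2)
v^2 = 7^2 = 49
v0^2 = 0^2 = 0
v^2 - v0^2 = 49 - 0 = 49
W = (1/2)*10*49 = 245 J

245 J


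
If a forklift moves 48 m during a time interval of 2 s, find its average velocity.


Given: distance d = 48 m, time t = 2 s
Using v = d / t
v = 48 / 2
v = 24 m/s

24 m/s


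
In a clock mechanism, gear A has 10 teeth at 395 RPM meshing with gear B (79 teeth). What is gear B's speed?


Given: N1 = 10 teeth, w1 = 395 RPM, N2 = 79 teeth
Using N1*w1 = N2*w2
w2 = N1*w1 / N2
w2 = 10*395 / 79
w2 = 3950 / 79
w2 = 50 RPM

50 RPM


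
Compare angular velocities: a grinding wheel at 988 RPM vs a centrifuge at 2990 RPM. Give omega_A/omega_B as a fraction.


Given: RPM_A = 988, RPM_B = 2990
omega = 2*pi*RPM/60, so omega_A/omega_B = RPM_A / RPM_B
omega_A/omega_B = 988 / 2990
omega_A/omega_B = 38/115

38/115


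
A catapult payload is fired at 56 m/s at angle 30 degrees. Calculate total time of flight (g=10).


Given: v0 = 56 m/s, theta = 30 deg, g = 10 m/s^2
sin(30) = 1/2
Using T = 2*v0*sin(theta) / g
T = 2*56*1/2 / 10
T = 56 / 10
T = 28/5 s

28/5 s


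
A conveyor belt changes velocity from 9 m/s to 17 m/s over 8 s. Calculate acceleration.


Given: initial velocity v0 = 9 m/s, final velocity v = 17 m/s, time t = 8 s
Using a = (v - v0) / t
a = (17 - 9) / 8
a = 8 / 8
a = 1 m/s^2

1 m/s^2


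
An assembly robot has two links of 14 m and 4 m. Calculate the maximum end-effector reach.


Given: L1 = 14 m, L2 = 4 m
For a 2-link planar arm, max reach = L1 + L2 (fully extended)
Max reach = 14 + 4
Max reach = 18 m

18 m


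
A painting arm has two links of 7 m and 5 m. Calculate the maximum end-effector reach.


Given: L1 = 7 m, L2 = 5 m
For a 2-link planar arm, max reach = L1 + L2 (fully extended)
Max reach = 7 + 5
Max reach = 12 m

12 m


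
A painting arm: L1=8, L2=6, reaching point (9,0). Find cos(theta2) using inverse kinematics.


Given: L1 = 8, L2 = 6, target (x, y) = (9, 0)
Using cos(theta2) = (x^2 + y^2 - L1^2 - L2^2) / (2*L1*L2)
x^2 + y^2 = 9^2 + 0 = 81
L1^2 + L2^2 = 64 + 36 = 100
Numerator = 81 - 100 = -19
Denominator = 2*8*6 = 96
cos(theta2) = -19/96 = -19/96

-19/96


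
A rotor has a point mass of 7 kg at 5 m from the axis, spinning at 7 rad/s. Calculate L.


Given: m = 7 kg, r = 5 m, omega = 7 rad/s
For a point mass: I = m*r^2
I = 7*5^2 = 7*25 = 175
L = I*omega = 175*7
L = 1225 kg*m^2/s

1225 kg*m^2/s


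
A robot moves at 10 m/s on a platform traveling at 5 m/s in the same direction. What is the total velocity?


Given: object velocity = 10 m/s, platform velocity = 5 m/s (same direction)
Using classical velocity addition: v_total = v_object + v_platform
v_total = 10 + 5
v_total = 15 m/s

15 m/s


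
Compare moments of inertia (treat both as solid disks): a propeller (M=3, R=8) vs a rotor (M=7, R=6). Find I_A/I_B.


Given: M1=3 kg, R1=8 m, M2=7 kg, R2=6 m
For a disk: I = (1/2)*M*R^2, so I_A/I_B = (M1*R1^2)/(M2*R2^2)
M1*R1^2 = 3*64 = 192
M2*R2^2 = 7*36 = 252
I_A/I_B = 192/252 = 16/21

16/21


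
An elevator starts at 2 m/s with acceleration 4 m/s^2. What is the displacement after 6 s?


Given: v0 = 2 m/s, a = 4 m/s^2, t = 6 s
Using s = v0*t + (1/2)*a*t^2
s = 2*6 + (1/2)*4*6^2
s = 12 + (1/2)*144
s = 12 + 72
s = 84

84 m


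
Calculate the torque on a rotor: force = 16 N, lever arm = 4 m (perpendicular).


Given: F = 16 N, r = 4 m, angle = 90 deg (perpendicular)
Using tau = F * r * sin(90)
sin(90) = 1
tau = 16 * 4 * 1
tau = 64 Nm

64 Nm


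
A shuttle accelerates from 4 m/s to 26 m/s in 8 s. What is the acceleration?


Given: initial velocity v0 = 4 m/s, final velocity v = 26 m/s, time t = 8 s
Using a = (v - v0) / t
a = (26 - 4) / 8
a = 22 / 8
a = 11/4 m/s^2

11/4 m/s^2


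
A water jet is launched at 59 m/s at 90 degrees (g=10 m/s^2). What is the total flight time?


Given: v0 = 59 m/s, theta = 90 deg, g = 10 m/s^2
sin(90) = 1
Using T = 2*v0*sin(theta) / g
T = 2*59*1 / 10
T = 118 / 10
T = 59/5 s

59/5 s


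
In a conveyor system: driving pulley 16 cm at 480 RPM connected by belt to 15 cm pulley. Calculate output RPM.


Given: D1 = 16 cm, w1 = 480 RPM, D2 = 15 cm
Using D1*w1 = D2*w2
w2 = D1*w1 / D2
w2 = 16*480 / 15
w2 = 7680 / 15
w2 = 512 RPM

512 RPM


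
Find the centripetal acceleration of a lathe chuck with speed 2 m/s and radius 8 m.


Given: v = 2 m/s, r = 8 m
Using a_c = v^2 / r
a_c = 2^2 / 8
a_c = 4 / 8
a_c = 1/2 m/s^2

1/2 m/s^2


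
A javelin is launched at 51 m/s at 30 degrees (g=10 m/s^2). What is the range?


Given: v0 = 51 m/s, theta = 30 deg, g = 10 m/s^2
sin(2*30) = sin(60) = sqrt(3)/2
Using R = v0^2 * sin(2*theta) / g
R = 51^2 * (sqrt(3)/2) / 10
R = 2601 * sqrt(3) / 20
R = 2601/20*sqrt(3) m

2601/20*sqrt(3) m


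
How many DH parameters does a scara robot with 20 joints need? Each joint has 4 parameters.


Given: 20 joints, 4 DH parameters per joint (d, theta, a, alpha)
Total DH parameters = number_of_joints * 4
Total = 20 * 4
Total = 80

80


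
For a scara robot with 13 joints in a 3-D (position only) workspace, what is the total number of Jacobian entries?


Given: task space dimension = 3, joints = 13
Jacobian is a 3 x 13 matrix
Total entries = rows * columns
Total = 3 * 13
Total = 39

39


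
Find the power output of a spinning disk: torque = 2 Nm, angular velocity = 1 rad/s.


Given: tau = 2 Nm, omega = 1 rad/s
Using P = tau * omega
P = 2 * 1
P = 2 W

2 W


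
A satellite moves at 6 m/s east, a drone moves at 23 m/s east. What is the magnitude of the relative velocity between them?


Given: v_A = 6 m/s east, v_B = 23 m/s east
Both move in the same direction; relative speed = |v_A - v_B|
|6 - 23| = |-17|
= 17 m/s

17 m/s


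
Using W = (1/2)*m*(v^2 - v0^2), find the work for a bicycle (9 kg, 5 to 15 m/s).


Given: m = 9 kg, v0 = 5 m/s, v = 15 m/s
Using W = (1/2)*m*(v^2 - v0^2)
v^2 = 15^2 = 225
v0^2 = 5^2 = 25
v^2 - v0^2 = 225 - 25 = 200
W = (1/2)*9*200 = 900 J

900 J


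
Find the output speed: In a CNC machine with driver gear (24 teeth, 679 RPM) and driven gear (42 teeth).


Given: N1 = 24 teeth, w1 = 679 RPM, N2 = 42 teeth
Using N1*w1 = N2*w2
w2 = N1*w1 / N2
w2 = 24*679 / 42
w2 = 16296 / 42
w2 = 388 RPM

388 RPM


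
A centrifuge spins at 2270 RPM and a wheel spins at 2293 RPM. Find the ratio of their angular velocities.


Given: RPM_A = 2270, RPM_B = 2293
omega = 2*pi*RPM/60, so omega_A/omega_B = RPM_A / RPM_B
omega_A/omega_B = 2270 / 2293
omega_A/omega_B = 2270/2293

2270/2293


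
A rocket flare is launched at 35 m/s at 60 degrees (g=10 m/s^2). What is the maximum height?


Given: v0 = 35 m/s, theta = 60 deg, g = 10 m/s^2
sin^2(60) = 3/4
Using H = v0^2 * sin^2(theta) / (2*g)
H = 35^2 * 3/4 / (2*10)
H = 1225 * 3/4 / 20
H = 3675/4 / 20
H = 735/16 m

735/16 m


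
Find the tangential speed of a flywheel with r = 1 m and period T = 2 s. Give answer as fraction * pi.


Given: radius r = 1 m, period T = 2 s
Using v = 2*pi*r / T
v = 2*pi*1 / 2
v = 2*pi / 2
v = 1*pi m/s

1*pi m/s


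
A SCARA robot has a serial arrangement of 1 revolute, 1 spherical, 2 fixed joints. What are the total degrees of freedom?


Given: serial robot with 1 revolute, 1 spherical, 2 fixed joints
DOF contribution per joint type: revolute=1, prismatic=1, spherical=3, fixed=0
DOF = 1*1 + 1*3 + 2*0
DOF = 4

4


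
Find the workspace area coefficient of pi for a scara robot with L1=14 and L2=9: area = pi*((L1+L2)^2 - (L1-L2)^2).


Given: L1 = 14, L2 = 9
(L1+L2)^2 = (23)^2 = 529
(L1-L2)^2 = (5)^2 = 25
Difference = 529 - 25 = 504
This equals 4*L1*L2 = 4*14*9 = 504
Workspace area = 504*pi

504


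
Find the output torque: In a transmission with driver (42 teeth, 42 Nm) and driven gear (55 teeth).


Given: N1 = 42, N2 = 55, T1 = 42 Nm
Using T2/T1 = N2/N1
T2 = T1 * N2 / N1
T2 = 42 * 55 / 42
T2 = 2310 / 42
T2 = 55 Nm

55 Nm


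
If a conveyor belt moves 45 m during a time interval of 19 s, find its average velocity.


Given: distance d = 45 m, time t = 19 s
Using v = d / t
v = 45 / 19
v = 45/19 m/s

45/19 m/s


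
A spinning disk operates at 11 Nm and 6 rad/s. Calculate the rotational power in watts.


Given: tau = 11 Nm, omega = 6 rad/s
Using P = tau * omega
P = 11 * 6
P = 66 W

66 W


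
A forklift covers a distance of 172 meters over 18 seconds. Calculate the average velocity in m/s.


Given: distance d = 172 m, time t = 18 s
Using v = d / t
v = 172 / 18
v = 86/9 m/s

86/9 m/s


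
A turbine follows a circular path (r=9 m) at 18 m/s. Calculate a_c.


Given: v = 18 m/s, r = 9 m
Using a_c = v^2 / r
a_c = 18^2 / 9
a_c = 324 / 9
a_c = 36 m/s^2

36 m/s^2


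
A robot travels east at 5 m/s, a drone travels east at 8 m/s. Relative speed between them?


Given: v_A = 5 m/s east, v_B = 8 m/s east
Both move in the same direction; relative speed = |v_A - v_B|
|5 - 8| = |-3|
= 3 m/s

3 m/s
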